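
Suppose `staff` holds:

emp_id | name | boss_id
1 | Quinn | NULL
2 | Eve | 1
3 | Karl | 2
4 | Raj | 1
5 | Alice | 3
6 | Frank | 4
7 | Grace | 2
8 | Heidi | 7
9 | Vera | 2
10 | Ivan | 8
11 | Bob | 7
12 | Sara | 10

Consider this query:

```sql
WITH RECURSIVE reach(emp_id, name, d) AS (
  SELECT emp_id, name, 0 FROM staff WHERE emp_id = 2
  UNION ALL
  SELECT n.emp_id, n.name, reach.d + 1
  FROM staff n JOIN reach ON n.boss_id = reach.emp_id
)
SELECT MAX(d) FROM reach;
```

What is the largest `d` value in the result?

Base: emp_id=2 (Eve) at d 0.
Iteration 1: rows with boss_id in {2} -> Karl (id 3, d 1), Grace (id 7, d 1), Vera (id 9, d 1).
Iteration 2: rows with boss_id in {3,7,9} -> Alice (id 5, d 2), Heidi (id 8, d 2), Bob (id 11, d 2).
Iteration 3: rows with boss_id in {5,8,11} -> Ivan (id 10, d 3).
Iteration 4: rows with boss_id in {10} -> Sara (id 12, d 4).
Iteration 5: no rows with boss_id in {12}; recursion stops.
d values: 0, 1, 1, 1, 2, 2, 2, 3, 4; the maximum is 4.

4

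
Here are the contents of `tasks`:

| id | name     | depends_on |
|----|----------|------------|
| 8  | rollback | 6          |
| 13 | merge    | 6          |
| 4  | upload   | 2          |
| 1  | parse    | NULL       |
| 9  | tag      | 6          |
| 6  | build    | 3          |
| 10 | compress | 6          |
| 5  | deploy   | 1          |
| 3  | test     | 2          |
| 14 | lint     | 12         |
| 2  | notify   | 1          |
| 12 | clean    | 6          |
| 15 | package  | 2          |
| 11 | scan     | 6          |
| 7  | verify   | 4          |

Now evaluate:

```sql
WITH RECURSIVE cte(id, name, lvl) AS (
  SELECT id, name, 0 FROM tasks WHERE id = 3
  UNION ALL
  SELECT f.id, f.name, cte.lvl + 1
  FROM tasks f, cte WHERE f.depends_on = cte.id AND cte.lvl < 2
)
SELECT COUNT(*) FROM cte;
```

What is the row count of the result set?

Base: id=3 (test) at lvl 0.
Iteration 1: rows with depends_on in {3} -> build (id 6, lvl 1).
Iteration 2: rows with depends_on in {6} -> rollback (id 8, lvl 2), tag (id 9, lvl 2), compress (id 10, lvl 2), scan (id 11, lvl 2), clean (id 12, lvl 2), merge (id 13, lvl 2).
Iteration 3: lvl < 2 fails for all current rows; recursion stops.
Total rows emitted: 8.

8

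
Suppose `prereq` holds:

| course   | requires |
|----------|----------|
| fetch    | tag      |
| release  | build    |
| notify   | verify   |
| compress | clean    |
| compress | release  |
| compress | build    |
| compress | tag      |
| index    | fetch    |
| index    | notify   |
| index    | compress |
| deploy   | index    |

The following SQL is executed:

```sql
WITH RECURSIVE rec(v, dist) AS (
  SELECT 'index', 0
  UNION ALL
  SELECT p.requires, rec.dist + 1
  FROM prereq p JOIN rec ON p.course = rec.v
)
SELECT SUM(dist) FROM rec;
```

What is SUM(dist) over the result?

18

Base: (index, dist=0).
Iteration 1: edges from {index} -> (compress, dist=1), (fetch, dist=1), (notify, dist=1).
Iteration 2: edges from {compress,fetch,notify} -> (build, dist=2), (clean, dist=2), (release, dist=2), (tag, dist=2) x2, (verify, dist=2). [UNION ALL keeps all 6 new rows, including repeats]
Iteration 3: edges from {build,clean,release,tag,verify} -> (build, dist=3).
Iteration 4: no outgoing edges from {build}; recursion stops.
SUM(dist) = 0 + 1 + 1 + 1 + 2 + 2 + 2 + 2 + 2 + 2 + 3 = 18.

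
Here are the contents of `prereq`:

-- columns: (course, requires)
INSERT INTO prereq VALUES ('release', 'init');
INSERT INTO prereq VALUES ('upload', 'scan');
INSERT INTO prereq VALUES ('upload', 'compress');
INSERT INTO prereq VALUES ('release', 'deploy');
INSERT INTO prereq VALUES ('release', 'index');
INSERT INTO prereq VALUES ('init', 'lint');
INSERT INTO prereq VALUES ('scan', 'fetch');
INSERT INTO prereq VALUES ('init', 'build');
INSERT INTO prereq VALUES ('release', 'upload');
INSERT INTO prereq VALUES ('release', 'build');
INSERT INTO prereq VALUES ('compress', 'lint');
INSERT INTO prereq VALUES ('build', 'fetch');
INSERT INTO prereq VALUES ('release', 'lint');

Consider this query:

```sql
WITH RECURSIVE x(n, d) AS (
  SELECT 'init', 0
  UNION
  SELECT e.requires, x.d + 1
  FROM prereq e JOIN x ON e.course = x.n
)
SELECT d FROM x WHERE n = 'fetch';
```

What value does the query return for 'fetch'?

Base: (init, d=0).
Iteration 1: edges from {init} -> (build, d=1), (lint, d=1).
Iteration 2: edges from {build,lint} -> (fetch, d=2).
Iteration 3: no outgoing edges from {fetch}; recursion stops.

2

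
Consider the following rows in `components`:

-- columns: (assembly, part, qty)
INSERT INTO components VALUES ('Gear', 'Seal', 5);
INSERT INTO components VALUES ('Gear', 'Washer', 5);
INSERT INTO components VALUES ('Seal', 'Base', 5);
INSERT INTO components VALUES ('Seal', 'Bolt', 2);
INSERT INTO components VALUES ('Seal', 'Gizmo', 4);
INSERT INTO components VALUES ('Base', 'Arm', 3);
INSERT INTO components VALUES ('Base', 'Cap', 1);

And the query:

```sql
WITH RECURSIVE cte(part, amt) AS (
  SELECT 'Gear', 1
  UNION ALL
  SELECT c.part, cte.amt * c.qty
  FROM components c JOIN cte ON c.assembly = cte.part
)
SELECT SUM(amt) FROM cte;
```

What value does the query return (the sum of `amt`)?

Base: (Gear, amt=1).
Iteration 1: components of {Gear} -> Seal = 1*5 = 5, Washer = 1*5 = 5.
Iteration 2: components of {Seal,Washer} -> Base = 5*5 = 25, Bolt = 5*2 = 10, Gizmo = 5*4 = 20.
Iteration 3: components of {Base,Bolt,Gizmo} -> Arm = 25*3 = 75, Cap = 25*1 = 25.
Iteration 4: no further components; recursion stops.
SUM(amt) = 1 + 5 + 5 + 25 + 10 + 20 + 75 + 25 = 166.

166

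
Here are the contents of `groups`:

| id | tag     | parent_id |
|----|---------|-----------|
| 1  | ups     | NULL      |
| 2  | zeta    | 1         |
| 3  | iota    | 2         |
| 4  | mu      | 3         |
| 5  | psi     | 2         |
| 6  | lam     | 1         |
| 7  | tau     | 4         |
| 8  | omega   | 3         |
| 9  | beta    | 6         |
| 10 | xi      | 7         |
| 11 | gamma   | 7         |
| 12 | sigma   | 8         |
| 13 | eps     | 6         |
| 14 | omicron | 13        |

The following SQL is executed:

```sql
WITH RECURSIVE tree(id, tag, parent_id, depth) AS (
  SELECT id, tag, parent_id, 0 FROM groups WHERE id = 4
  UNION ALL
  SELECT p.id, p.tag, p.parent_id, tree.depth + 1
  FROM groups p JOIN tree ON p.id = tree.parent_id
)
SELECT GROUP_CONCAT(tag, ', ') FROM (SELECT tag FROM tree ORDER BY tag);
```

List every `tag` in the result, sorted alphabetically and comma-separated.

iota, mu, ups, zeta

Base: id=4 (mu), parent_id=3, depth 0.
Iteration 1: join on id=3 -> iota (id 3, parent_id=2, depth 1).
Iteration 2: join on id=2 -> zeta (id 2, parent_id=1, depth 2).
Iteration 3: join on id=1 -> ups (id 1, parent_id=NULL, depth 3).
Iteration 4: parent_id is NULL; no match; recursion stops.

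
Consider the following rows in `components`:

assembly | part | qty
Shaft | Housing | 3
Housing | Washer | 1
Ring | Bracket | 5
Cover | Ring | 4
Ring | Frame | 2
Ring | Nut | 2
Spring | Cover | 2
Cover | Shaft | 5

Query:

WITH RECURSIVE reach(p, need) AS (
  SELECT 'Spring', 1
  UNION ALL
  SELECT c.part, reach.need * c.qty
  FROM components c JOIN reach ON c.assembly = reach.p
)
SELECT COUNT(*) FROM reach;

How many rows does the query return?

Base: (Spring, need=1).
Iteration 1: components of {Spring} -> Cover = 1*2 = 2.
Iteration 2: components of {Cover} -> Ring = 2*4 = 8, Shaft = 2*5 = 10.
Iteration 3: components of {Ring,Shaft} -> Bracket = 8*5 = 40, Frame = 8*2 = 16, Housing = 10*3 = 30, Nut = 8*2 = 16.
Iteration 4: components of {Bracket,Frame,Housing,Nut} -> Washer = 30*1 = 30.
Iteration 5: no further components; recursion stops.
Total rows emitted: 9.

9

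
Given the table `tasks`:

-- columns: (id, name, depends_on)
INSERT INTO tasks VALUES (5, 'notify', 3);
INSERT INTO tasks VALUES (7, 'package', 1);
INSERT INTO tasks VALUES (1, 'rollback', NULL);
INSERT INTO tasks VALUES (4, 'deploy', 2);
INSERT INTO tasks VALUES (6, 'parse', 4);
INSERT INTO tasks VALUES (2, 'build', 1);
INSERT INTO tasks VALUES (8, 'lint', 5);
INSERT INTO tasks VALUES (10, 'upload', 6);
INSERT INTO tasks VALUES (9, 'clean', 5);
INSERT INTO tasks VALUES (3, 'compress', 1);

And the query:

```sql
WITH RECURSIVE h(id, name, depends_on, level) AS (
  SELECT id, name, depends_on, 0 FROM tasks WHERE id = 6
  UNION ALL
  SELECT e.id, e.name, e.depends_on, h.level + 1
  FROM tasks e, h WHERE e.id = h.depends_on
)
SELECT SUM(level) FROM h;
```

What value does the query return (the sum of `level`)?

6

Base: id=6 (parse), depends_on=4, level 0.
Iteration 1: join on id=4 -> deploy (id 4, depends_on=2, level 1).
Iteration 2: join on id=2 -> build (id 2, depends_on=1, level 2).
Iteration 3: join on id=1 -> rollback (id 1, depends_on=NULL, level 3).
Iteration 4: depends_on is NULL; no match; recursion stops.
SUM(level) = 0 + 1 + 2 + 3 = 6.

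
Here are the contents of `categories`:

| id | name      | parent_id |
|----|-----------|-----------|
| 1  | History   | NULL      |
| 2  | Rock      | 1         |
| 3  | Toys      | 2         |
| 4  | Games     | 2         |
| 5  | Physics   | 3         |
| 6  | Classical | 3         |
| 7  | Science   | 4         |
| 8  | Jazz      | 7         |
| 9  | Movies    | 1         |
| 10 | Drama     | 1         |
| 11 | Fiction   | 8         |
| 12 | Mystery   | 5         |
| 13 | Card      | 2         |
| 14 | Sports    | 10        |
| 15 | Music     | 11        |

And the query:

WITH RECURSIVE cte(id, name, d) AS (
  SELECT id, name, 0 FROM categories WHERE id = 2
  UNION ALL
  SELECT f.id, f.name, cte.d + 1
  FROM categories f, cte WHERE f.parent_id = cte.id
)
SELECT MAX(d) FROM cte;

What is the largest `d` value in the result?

Base: id=2 (Rock) at d 0.
Iteration 1: rows with parent_id in {2} -> Toys (id 3, d 1), Games (id 4, d 1), Card (id 13, d 1).
Iteration 2: rows with parent_id in {3,4,13} -> Physics (id 5, d 2), Classical (id 6, d 2), Science (id 7, d 2).
Iteration 3: rows with parent_id in {5,6,7} -> Jazz (id 8, d 3), Mystery (id 12, d 3).
Iteration 4: rows with parent_id in {8,12} -> Fiction (id 11, d 4).
Iteration 5: rows with parent_id in {11} -> Music (id 15, d 5).
Iteration 6: no rows with parent_id in {15}; recursion stops.
d values: 0, 1, 1, 1, 2, 2, 2, 3, 3, 4, 5; the maximum is 5.

5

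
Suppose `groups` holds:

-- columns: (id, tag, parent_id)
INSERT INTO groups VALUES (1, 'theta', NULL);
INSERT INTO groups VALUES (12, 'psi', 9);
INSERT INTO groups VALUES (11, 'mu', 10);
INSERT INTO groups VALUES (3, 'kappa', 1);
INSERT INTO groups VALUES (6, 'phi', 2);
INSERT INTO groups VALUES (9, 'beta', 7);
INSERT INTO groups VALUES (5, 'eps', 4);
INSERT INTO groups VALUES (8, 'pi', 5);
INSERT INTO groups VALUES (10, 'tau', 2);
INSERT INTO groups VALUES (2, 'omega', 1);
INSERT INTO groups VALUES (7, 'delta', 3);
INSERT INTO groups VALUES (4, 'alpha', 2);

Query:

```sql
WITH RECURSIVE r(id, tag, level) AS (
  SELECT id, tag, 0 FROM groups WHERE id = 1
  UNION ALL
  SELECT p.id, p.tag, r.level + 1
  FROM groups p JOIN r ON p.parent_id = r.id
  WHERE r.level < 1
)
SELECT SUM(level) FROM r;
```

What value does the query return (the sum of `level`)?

2

Base: id=1 (theta) at level 0.
Iteration 1: rows with parent_id in {1} -> omega (id 2, level 1), kappa (id 3, level 1).
Iteration 2: level < 1 fails for all current rows; recursion stops.
SUM(level) = 0 + 1 + 1 = 2.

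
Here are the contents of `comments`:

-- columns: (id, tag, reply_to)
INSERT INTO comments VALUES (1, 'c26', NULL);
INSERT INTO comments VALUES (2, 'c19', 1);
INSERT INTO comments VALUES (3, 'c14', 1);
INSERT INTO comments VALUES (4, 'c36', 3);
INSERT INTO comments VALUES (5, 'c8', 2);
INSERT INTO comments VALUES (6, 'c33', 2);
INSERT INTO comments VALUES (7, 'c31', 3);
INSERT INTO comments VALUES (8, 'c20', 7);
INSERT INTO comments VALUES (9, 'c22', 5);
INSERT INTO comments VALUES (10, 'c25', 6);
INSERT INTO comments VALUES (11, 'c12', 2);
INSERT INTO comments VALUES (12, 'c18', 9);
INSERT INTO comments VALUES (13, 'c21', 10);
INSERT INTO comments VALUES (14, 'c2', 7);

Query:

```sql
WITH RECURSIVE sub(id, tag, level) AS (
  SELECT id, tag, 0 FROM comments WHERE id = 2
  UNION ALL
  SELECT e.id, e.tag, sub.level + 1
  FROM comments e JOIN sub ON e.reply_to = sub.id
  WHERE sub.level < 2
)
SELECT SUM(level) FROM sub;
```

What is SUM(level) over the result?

Base: id=2 (c19) at level 0.
Iteration 1: rows with reply_to in {2} -> c8 (id 5, level 1), c33 (id 6, level 1), c12 (id 11, level 1).
Iteration 2: rows with reply_to in {5,6,11} -> c22 (id 9, level 2), c25 (id 10, level 2).
Iteration 3: level < 2 fails for all current rows; recursion stops.
SUM(level) = 0 + 1 + 1 + 1 + 2 + 2 = 7.

7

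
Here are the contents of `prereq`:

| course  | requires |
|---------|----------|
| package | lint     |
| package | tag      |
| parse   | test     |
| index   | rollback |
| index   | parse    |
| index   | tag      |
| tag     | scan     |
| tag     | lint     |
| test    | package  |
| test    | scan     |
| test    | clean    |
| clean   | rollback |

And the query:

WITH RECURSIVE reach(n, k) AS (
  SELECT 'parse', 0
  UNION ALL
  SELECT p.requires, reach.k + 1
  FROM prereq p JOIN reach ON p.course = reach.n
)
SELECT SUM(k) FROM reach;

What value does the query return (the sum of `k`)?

Base: (parse, k=0).
Iteration 1: edges from {parse} -> (test, k=1).
Iteration 2: edges from {test} -> (clean, k=2), (package, k=2), (scan, k=2).
Iteration 3: edges from {clean,package,scan} -> (lint, k=3), (rollback, k=3), (tag, k=3).
Iteration 4: edges from {lint,rollback,tag} -> (lint, k=4), (scan, k=4).
Iteration 5: no outgoing edges from {lint,scan}; recursion stops.
SUM(k) = 0 + 1 + 2 + 2 + 2 + 3 + 3 + 3 + 4 + 4 = 24.

24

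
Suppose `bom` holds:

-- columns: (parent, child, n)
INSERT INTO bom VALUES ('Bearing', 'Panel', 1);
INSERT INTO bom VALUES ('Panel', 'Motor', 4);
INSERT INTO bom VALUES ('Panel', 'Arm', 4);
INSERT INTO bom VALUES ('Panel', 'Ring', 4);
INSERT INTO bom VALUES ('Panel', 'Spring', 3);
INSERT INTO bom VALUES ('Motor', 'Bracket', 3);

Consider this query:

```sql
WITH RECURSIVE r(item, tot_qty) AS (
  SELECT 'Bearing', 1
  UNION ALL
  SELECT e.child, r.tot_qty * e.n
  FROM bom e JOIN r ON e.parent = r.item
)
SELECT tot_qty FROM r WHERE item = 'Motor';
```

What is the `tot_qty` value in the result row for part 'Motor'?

4

Base: (Bearing, tot_qty=1).
Iteration 1: components of {Bearing} -> Panel = 1*1 = 1.
Iteration 2: components of {Panel} -> Arm = 1*4 = 4, Motor = 1*4 = 4, Ring = 1*4 = 4, Spring = 1*3 = 3.
Iteration 3: components of {Arm,Motor,Ring,Spring} -> Bracket = 4*3 = 12.
Iteration 4: no further components; recursion stops.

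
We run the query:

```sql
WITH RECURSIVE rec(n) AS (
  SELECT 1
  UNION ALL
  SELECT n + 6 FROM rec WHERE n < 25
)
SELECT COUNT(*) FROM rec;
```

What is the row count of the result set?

5

Base: n=1.
Iteration 1: 1 < 25 holds -> n = 1 + 6 = 7.
Iteration 2: 7 < 25 holds -> n = 7 + 6 = 13.
Iteration 3: 13 < 25 holds -> n = 13 + 6 = 19.
Iteration 4: 19 < 25 holds -> n = 19 + 6 = 25.
Iteration 5: 25 < 25 fails; recursion stops.
Total rows emitted: 5.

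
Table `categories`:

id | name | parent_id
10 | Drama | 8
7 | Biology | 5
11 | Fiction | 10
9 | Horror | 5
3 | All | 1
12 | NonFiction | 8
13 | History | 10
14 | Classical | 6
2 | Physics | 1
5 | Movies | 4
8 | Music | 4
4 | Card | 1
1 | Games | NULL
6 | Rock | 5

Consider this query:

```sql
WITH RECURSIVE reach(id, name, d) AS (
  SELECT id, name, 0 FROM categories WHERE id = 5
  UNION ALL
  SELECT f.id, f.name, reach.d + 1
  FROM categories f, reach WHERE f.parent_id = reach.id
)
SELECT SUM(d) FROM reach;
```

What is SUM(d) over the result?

5

Base: id=5 (Movies) at d 0.
Iteration 1: rows with parent_id in {5} -> Rock (id 6, d 1), Biology (id 7, d 1), Horror (id 9, d 1).
Iteration 2: rows with parent_id in {6,7,9} -> Classical (id 14, d 2).
Iteration 3: no rows with parent_id in {14}; recursion stops.
SUM(d) = 0 + 1 + 1 + 1 + 2 = 5.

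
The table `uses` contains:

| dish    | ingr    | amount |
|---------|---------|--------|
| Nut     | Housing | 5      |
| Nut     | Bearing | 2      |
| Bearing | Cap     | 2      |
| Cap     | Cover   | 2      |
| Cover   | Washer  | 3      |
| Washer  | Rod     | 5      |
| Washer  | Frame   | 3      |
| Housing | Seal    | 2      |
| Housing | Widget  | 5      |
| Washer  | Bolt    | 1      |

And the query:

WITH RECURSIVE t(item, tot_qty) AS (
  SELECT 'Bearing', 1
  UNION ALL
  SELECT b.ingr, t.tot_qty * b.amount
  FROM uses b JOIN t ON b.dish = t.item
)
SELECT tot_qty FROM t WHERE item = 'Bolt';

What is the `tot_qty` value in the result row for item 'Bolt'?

12

Base: (Bearing, tot_qty=1).
Iteration 1: components of {Bearing} -> Cap = 1*2 = 2.
Iteration 2: components of {Cap} -> Cover = 2*2 = 4.
Iteration 3: components of {Cover} -> Washer = 4*3 = 12.
Iteration 4: components of {Washer} -> Bolt = 12*1 = 12, Frame = 12*3 = 36, Rod = 12*5 = 60.
Iteration 5: no further components; recursion stops.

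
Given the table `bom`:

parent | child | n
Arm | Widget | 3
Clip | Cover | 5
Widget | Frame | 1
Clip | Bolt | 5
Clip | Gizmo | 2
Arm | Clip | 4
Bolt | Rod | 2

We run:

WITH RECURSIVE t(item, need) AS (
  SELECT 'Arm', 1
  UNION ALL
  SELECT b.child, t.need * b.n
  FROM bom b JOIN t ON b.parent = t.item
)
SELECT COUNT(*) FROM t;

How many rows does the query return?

8

Base: (Arm, need=1).
Iteration 1: components of {Arm} -> Clip = 1*4 = 4, Widget = 1*3 = 3.
Iteration 2: components of {Clip,Widget} -> Bolt = 4*5 = 20, Cover = 4*5 = 20, Frame = 3*1 = 3, Gizmo = 4*2 = 8.
Iteration 3: components of {Bolt,Cover,Frame,Gizmo} -> Rod = 20*2 = 40.
Iteration 4: no further components; recursion stops.
Total rows emitted: 8.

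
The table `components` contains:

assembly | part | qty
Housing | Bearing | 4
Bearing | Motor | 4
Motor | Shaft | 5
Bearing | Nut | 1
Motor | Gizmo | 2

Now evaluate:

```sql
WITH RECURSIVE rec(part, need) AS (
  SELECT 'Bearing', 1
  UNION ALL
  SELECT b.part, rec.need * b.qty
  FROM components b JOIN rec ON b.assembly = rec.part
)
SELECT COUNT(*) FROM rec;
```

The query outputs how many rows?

Base: (Bearing, need=1).
Iteration 1: components of {Bearing} -> Motor = 1*4 = 4, Nut = 1*1 = 1.
Iteration 2: components of {Motor,Nut} -> Gizmo = 4*2 = 8, Shaft = 4*5 = 20.
Iteration 3: no further components; recursion stops.
Total rows emitted: 5.

5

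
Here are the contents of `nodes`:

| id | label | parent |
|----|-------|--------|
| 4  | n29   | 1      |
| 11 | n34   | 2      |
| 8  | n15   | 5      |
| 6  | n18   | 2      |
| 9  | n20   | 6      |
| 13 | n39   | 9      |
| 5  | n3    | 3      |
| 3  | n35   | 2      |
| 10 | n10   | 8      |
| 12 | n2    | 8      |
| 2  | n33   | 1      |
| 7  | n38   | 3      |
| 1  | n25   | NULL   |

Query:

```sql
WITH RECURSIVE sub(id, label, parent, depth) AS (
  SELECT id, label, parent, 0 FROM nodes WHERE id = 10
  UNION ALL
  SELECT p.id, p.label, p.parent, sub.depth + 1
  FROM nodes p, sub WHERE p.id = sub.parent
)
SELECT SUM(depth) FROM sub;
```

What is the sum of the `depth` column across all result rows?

15

Base: id=10 (n10), parent=8, depth 0.
Iteration 1: join on id=8 -> n15 (id 8, parent=5, depth 1).
Iteration 2: join on id=5 -> n3 (id 5, parent=3, depth 2).
Iteration 3: join on id=3 -> n35 (id 3, parent=2, depth 3).
Iteration 4: join on id=2 -> n33 (id 2, parent=1, depth 4).
Iteration 5: join on id=1 -> n25 (id 1, parent=NULL, depth 5).
Iteration 6: parent is NULL; no match; recursion stops.
SUM(depth) = 0 + 1 + 2 + 3 + 4 + 5 = 15.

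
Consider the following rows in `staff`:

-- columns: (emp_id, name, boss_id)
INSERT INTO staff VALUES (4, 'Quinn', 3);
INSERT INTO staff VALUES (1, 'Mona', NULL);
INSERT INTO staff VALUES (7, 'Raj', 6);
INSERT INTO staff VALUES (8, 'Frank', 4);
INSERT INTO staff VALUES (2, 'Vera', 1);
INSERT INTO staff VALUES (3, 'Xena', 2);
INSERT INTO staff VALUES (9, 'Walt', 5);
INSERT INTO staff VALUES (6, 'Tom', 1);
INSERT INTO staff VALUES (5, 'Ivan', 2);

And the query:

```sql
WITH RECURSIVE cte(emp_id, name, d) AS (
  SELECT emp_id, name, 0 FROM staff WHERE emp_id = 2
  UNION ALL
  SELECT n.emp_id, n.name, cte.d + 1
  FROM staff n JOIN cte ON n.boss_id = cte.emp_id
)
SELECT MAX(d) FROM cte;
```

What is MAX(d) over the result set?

3

Base: emp_id=2 (Vera) at d 0.
Iteration 1: rows with boss_id in {2} -> Xena (id 3, d 1), Ivan (id 5, d 1).
Iteration 2: rows with boss_id in {3,5} -> Quinn (id 4, d 2), Walt (id 9, d 2).
Iteration 3: rows with boss_id in {4,9} -> Frank (id 8, d 3).
Iteration 4: no rows with boss_id in {8}; recursion stops.
d values: 0, 1, 1, 2, 2, 3; the maximum is 3.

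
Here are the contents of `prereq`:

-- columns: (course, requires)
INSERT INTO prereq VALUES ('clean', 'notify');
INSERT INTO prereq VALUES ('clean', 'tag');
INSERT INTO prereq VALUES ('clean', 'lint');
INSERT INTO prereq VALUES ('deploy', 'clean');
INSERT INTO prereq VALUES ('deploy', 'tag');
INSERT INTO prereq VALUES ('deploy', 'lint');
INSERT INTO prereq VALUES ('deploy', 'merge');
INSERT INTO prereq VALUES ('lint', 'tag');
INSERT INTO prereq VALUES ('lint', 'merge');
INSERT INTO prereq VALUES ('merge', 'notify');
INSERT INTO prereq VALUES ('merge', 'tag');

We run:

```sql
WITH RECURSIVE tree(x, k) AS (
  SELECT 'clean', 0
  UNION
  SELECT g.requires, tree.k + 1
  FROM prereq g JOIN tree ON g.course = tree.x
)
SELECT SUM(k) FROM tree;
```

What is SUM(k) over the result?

13

Base: (clean, k=0).
Iteration 1: edges from {clean} -> (lint, k=1), (notify, k=1), (tag, k=1).
Iteration 2: edges from {lint,notify,tag} -> (merge, k=2), (tag, k=2).
Iteration 3: edges from {merge,tag} -> (notify, k=3), (tag, k=3).
Iteration 4: no outgoing edges from {notify,tag}; recursion stops.
SUM(k) = 0 + 1 + 1 + 1 + 2 + 2 + 3 + 3 = 13.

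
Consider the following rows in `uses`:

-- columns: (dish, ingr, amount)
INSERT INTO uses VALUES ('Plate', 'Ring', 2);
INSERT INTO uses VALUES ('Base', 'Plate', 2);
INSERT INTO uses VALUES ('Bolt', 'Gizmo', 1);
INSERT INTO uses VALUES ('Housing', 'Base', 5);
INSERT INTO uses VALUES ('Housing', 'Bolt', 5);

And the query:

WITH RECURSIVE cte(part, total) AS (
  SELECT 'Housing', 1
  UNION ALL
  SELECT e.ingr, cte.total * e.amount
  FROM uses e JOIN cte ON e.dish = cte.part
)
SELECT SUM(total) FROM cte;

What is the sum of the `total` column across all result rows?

46

Base: (Housing, total=1).
Iteration 1: components of {Housing} -> Base = 1*5 = 5, Bolt = 1*5 = 5.
Iteration 2: components of {Base,Bolt} -> Gizmo = 5*1 = 5, Plate = 5*2 = 10.
Iteration 3: components of {Gizmo,Plate} -> Ring = 10*2 = 20.
Iteration 4: no further components; recursion stops.
SUM(total) = 1 + 5 + 5 + 10 + 5 + 20 = 46.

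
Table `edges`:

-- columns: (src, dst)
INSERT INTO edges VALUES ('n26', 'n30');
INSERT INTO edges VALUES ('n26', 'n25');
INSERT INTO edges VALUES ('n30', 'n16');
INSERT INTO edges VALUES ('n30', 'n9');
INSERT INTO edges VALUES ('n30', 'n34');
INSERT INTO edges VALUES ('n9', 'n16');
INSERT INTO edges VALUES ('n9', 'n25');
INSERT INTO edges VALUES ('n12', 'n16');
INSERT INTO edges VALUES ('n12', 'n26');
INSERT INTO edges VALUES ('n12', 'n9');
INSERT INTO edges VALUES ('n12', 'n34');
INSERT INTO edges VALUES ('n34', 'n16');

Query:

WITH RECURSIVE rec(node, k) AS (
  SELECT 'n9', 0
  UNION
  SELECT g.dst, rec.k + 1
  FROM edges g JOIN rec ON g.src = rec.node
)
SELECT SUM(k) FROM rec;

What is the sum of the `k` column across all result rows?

2

Base: (n9, k=0).
Iteration 1: edges from {n9} -> (n16, k=1), (n25, k=1).
Iteration 2: no outgoing edges from {n16,n25}; recursion stops.
SUM(k) = 0 + 1 + 1 = 2.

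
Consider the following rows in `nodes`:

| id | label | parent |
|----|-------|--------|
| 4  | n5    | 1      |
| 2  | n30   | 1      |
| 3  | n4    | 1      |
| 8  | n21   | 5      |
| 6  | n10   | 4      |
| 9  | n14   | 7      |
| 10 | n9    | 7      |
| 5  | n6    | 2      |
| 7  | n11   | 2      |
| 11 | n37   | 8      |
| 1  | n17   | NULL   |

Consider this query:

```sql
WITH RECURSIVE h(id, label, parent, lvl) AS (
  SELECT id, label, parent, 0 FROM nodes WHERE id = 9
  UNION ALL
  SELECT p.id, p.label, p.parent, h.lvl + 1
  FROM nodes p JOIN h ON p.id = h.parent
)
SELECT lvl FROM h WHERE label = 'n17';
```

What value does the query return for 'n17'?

Base: id=9 (n14), parent=7, lvl 0.
Iteration 1: join on id=7 -> n11 (id 7, parent=2, lvl 1).
Iteration 2: join on id=2 -> n30 (id 2, parent=1, lvl 2).
Iteration 3: join on id=1 -> n17 (id 1, parent=NULL, lvl 3).
Iteration 4: parent is NULL; no match; recursion stops.

3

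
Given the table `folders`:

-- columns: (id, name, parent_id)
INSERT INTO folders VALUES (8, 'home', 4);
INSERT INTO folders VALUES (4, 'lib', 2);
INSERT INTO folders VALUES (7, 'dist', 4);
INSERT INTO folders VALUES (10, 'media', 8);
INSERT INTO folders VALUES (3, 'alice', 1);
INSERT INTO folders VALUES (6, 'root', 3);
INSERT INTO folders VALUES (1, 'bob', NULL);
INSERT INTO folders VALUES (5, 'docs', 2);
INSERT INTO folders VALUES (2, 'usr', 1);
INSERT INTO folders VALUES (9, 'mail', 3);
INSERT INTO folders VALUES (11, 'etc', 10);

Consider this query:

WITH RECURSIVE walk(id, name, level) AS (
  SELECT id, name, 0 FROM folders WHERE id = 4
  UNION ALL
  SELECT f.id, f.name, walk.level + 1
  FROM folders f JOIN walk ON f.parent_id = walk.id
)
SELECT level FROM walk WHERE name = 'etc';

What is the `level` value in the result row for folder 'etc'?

Base: id=4 (lib) at level 0.
Iteration 1: rows with parent_id in {4} -> dist (id 7, level 1), home (id 8, level 1).
Iteration 2: rows with parent_id in {7,8} -> media (id 10, level 2).
Iteration 3: rows with parent_id in {10} -> etc (id 11, level 3).
Iteration 4: no rows with parent_id in {11}; recursion stops.

3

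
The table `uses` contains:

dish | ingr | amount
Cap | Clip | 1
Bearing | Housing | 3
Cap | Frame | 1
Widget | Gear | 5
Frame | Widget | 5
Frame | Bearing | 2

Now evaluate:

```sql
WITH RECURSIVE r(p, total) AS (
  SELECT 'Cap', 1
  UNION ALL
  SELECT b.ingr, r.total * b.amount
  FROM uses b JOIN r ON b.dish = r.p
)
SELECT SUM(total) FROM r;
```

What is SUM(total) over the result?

Base: (Cap, total=1).
Iteration 1: components of {Cap} -> Clip = 1*1 = 1, Frame = 1*1 = 1.
Iteration 2: components of {Clip,Frame} -> Bearing = 1*2 = 2, Widget = 1*5 = 5.
Iteration 3: components of {Bearing,Widget} -> Gear = 5*5 = 25, Housing = 2*3 = 6.
Iteration 4: no further components; recursion stops.
SUM(total) = 1 + 1 + 1 + 5 + 2 + 25 + 6 = 41.

41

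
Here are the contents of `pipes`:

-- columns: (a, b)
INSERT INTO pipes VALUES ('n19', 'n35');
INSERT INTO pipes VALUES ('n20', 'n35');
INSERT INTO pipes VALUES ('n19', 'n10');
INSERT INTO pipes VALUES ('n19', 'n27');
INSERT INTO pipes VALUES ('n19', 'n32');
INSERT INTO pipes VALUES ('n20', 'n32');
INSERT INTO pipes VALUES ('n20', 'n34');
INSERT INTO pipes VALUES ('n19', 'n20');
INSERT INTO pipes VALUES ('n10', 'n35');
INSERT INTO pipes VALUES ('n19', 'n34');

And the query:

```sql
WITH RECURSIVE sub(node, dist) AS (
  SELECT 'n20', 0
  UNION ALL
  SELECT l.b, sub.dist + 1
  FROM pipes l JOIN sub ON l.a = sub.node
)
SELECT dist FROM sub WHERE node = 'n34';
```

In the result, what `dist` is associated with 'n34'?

1

Base: (n20, dist=0).
Iteration 1: edges from {n20} -> (n32, dist=1), (n34, dist=1), (n35, dist=1).
Iteration 2: no outgoing edges from {n32,n34,n35}; recursion stops.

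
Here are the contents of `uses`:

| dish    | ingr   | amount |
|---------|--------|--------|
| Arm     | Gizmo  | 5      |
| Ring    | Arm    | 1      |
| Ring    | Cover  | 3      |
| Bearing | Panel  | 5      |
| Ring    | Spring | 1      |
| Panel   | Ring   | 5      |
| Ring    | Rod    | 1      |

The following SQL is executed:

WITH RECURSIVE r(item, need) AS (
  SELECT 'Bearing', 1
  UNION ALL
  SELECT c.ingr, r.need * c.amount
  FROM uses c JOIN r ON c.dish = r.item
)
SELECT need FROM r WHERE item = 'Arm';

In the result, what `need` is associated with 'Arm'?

Base: (Bearing, need=1).
Iteration 1: components of {Bearing} -> Panel = 1*5 = 5.
Iteration 2: components of {Panel} -> Ring = 5*5 = 25.
Iteration 3: components of {Ring} -> Arm = 25*1 = 25, Cover = 25*3 = 75, Rod = 25*1 = 25, Spring = 25*1 = 25.
Iteration 4: components of {Arm,Cover,Rod,Spring} -> Gizmo = 25*5 = 125.
Iteration 5: no further components; recursion stops.

25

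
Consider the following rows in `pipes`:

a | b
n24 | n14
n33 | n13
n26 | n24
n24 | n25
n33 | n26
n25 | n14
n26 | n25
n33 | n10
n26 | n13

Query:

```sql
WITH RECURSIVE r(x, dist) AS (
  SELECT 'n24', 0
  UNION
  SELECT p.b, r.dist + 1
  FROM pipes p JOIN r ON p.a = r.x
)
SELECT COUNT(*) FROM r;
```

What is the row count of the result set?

Base: (n24, dist=0).
Iteration 1: edges from {n24} -> (n14, dist=1), (n25, dist=1).
Iteration 2: edges from {n14,n25} -> (n14, dist=2).
Iteration 3: no outgoing edges from {n14}; recursion stops.
Total rows emitted: 4.

4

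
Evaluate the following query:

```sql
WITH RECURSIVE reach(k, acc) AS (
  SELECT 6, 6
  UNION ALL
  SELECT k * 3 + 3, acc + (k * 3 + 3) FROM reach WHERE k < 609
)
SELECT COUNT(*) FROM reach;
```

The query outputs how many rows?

6

Base: k=6, acc=6.
Iteration 1: 6 < 609 holds -> k = 6 * 3 + 3 = 21, acc = 6 + 21 = 27.
Iteration 2: 21 < 609 holds -> k = 21 * 3 + 3 = 66, acc = 27 + 66 = 93.
Iteration 3: 66 < 609 holds -> k = 66 * 3 + 3 = 201, acc = 93 + 201 = 294.
Iteration 4: 201 < 609 holds -> k = 201 * 3 + 3 = 606, acc = 294 + 606 = 900.
Iteration 5: 606 < 609 holds -> k = 606 * 3 + 3 = 1821, acc = 900 + 1821 = 2721.
Iteration 6: 1821 < 609 fails; recursion stops.
Total rows emitted: 6.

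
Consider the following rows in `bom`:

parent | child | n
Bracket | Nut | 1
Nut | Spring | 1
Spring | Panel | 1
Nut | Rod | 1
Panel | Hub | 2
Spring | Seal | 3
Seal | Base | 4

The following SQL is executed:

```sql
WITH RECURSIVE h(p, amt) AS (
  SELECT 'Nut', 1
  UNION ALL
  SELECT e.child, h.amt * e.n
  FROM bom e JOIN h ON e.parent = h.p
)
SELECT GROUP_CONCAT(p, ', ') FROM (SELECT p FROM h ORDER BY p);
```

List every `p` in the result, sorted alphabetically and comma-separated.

Base, Hub, Nut, Panel, Rod, Seal, Spring

Base: (Nut, amt=1).
Iteration 1: components of {Nut} -> Rod = 1*1 = 1, Spring = 1*1 = 1.
Iteration 2: components of {Rod,Spring} -> Panel = 1*1 = 1, Seal = 1*3 = 3.
Iteration 3: components of {Panel,Seal} -> Base = 3*4 = 12, Hub = 1*2 = 2.
Iteration 4: no further components; recursion stops.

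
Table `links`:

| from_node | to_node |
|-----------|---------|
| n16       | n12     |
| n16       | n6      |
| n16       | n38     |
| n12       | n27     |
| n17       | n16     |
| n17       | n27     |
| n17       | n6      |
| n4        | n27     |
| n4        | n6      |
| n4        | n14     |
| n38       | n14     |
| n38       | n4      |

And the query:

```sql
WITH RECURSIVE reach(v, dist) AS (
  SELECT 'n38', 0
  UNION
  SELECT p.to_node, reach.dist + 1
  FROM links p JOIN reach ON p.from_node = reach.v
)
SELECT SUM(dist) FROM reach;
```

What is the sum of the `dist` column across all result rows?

8

Base: (n38, dist=0).
Iteration 1: edges from {n38} -> (n14, dist=1), (n4, dist=1).
Iteration 2: edges from {n14,n4} -> (n14, dist=2), (n27, dist=2), (n6, dist=2).
Iteration 3: no outgoing edges from {n14,n27,n6}; recursion stops.
SUM(dist) = 0 + 1 + 1 + 2 + 2 + 2 = 8.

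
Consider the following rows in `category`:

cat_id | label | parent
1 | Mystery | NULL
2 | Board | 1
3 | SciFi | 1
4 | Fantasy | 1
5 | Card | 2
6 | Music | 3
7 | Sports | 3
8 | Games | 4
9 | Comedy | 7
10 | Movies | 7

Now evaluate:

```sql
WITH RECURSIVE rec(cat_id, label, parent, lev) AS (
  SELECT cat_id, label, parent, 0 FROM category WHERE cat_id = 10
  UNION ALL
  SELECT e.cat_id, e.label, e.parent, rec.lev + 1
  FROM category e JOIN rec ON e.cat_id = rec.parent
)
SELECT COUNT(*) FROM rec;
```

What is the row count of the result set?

4

Base: cat_id=10 (Movies), parent=7, lev 0.
Iteration 1: join on cat_id=7 -> Sports (id 7, parent=3, lev 1).
Iteration 2: join on cat_id=3 -> SciFi (id 3, parent=1, lev 2).
Iteration 3: join on cat_id=1 -> Mystery (id 1, parent=NULL, lev 3).
Iteration 4: parent is NULL; no match; recursion stops.
Total rows emitted: 4.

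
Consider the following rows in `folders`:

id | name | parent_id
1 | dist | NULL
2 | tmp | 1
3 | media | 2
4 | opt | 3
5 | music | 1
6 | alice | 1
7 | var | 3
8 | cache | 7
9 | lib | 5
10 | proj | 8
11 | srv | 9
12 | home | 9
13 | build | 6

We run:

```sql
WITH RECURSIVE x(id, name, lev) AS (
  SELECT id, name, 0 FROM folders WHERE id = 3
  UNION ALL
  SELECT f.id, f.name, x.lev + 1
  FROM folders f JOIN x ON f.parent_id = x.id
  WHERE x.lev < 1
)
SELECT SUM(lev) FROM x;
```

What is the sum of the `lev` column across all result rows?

2

Base: id=3 (media) at lev 0.
Iteration 1: rows with parent_id in {3} -> opt (id 4, lev 1), var (id 7, lev 1).
Iteration 2: lev < 1 fails for all current rows; recursion stops.
SUM(lev) = 0 + 1 + 1 = 2.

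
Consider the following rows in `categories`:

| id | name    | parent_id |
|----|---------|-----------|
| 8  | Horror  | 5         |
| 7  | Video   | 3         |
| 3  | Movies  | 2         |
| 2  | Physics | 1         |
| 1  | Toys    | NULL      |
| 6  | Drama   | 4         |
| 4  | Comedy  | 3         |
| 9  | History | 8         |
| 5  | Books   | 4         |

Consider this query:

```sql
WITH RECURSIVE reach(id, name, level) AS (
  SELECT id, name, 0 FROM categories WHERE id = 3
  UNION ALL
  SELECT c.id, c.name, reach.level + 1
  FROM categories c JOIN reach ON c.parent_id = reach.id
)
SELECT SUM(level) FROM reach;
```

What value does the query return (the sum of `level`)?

Base: id=3 (Movies) at level 0.
Iteration 1: rows with parent_id in {3} -> Comedy (id 4, level 1), Video (id 7, level 1).
Iteration 2: rows with parent_id in {4,7} -> Books (id 5, level 2), Drama (id 6, level 2).
Iteration 3: rows with parent_id in {5,6} -> Horror (id 8, level 3).
Iteration 4: rows with parent_id in {8} -> History (id 9, level 4).
Iteration 5: no rows with parent_id in {9}; recursion stops.
SUM(level) = 0 + 1 + 1 + 2 + 2 + 3 + 4 = 13.

13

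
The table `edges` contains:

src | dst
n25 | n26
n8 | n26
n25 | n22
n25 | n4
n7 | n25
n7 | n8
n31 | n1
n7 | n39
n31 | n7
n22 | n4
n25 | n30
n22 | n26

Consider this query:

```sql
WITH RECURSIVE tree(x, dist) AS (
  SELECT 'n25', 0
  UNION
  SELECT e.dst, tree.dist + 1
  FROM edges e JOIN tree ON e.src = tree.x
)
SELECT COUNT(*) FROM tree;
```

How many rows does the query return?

7

Base: (n25, dist=0).
Iteration 1: edges from {n25} -> (n22, dist=1), (n26, dist=1), (n30, dist=1), (n4, dist=1).
Iteration 2: edges from {n22,n26,n30,n4} -> (n26, dist=2), (n4, dist=2).
Iteration 3: no outgoing edges from {n26,n4}; recursion stops.
Total rows emitted: 7.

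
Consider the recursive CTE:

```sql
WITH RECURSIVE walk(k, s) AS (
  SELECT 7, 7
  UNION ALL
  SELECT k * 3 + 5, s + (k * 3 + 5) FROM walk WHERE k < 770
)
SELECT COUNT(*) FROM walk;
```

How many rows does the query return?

Base: k=7, s=7.
Iteration 1: 7 < 770 holds -> k = 7 * 3 + 5 = 26, s = 7 + 26 = 33.
Iteration 2: 26 < 770 holds -> k = 26 * 3 + 5 = 83, s = 33 + 83 = 116.
Iteration 3: 83 < 770 holds -> k = 83 * 3 + 5 = 254, s = 116 + 254 = 370.
Iteration 4: 254 < 770 holds -> k = 254 * 3 + 5 = 767, s = 370 + 767 = 1137.
Iteration 5: 767 < 770 holds -> k = 767 * 3 + 5 = 2306, s = 1137 + 2306 = 3443.
Iteration 6: 2306 < 770 fails; recursion stops.
Total rows emitted: 6.

6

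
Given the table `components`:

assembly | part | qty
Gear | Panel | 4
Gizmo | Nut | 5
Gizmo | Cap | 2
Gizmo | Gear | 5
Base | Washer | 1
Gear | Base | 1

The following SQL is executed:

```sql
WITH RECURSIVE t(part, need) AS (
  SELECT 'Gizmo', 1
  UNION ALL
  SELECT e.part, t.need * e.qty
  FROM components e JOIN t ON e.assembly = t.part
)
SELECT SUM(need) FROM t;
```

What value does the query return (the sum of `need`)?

Base: (Gizmo, need=1).
Iteration 1: components of {Gizmo} -> Cap = 1*2 = 2, Gear = 1*5 = 5, Nut = 1*5 = 5.
Iteration 2: components of {Cap,Gear,Nut} -> Base = 5*1 = 5, Panel = 5*4 = 20.
Iteration 3: components of {Base,Panel} -> Washer = 5*1 = 5.
Iteration 4: no further components; recursion stops.
SUM(need) = 1 + 5 + 5 + 2 + 20 + 5 + 5 = 43.

43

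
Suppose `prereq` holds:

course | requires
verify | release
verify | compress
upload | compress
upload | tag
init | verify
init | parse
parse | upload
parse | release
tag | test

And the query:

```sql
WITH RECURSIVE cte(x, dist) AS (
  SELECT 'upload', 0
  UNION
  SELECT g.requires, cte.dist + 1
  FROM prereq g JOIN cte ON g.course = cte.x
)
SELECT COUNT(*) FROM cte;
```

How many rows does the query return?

Base: (upload, dist=0).
Iteration 1: edges from {upload} -> (compress, dist=1), (tag, dist=1).
Iteration 2: edges from {compress,tag} -> (test, dist=2).
Iteration 3: no outgoing edges from {test}; recursion stops.
Total rows emitted: 4.

4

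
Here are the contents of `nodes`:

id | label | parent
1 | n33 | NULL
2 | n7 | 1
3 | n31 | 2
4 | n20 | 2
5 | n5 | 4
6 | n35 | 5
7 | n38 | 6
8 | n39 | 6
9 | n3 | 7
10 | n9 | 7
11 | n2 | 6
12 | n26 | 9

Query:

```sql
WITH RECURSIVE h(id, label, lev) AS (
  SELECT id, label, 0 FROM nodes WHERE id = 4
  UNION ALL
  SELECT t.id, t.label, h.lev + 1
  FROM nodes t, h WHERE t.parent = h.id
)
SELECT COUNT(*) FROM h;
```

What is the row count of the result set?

9

Base: id=4 (n20) at lev 0.
Iteration 1: rows with parent in {4} -> n5 (id 5, lev 1).
Iteration 2: rows with parent in {5} -> n35 (id 6, lev 2).
Iteration 3: rows with parent in {6} -> n38 (id 7, lev 3), n39 (id 8, lev 3), n2 (id 11, lev 3).
Iteration 4: rows with parent in {7,8,11} -> n3 (id 9, lev 4), n9 (id 10, lev 4).
Iteration 5: rows with parent in {9,10} -> n26 (id 12, lev 5).
Iteration 6: no rows with parent in {12}; recursion stops.
Total rows emitted: 9.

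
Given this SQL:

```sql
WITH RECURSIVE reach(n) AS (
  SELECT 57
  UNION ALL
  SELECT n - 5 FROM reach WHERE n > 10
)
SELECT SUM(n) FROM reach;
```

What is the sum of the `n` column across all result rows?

352

Base: n=57.
Iteration 1: 57 > 10 holds -> n = 57 - 5 = 52.
Iteration 2: 52 > 10 holds -> n = 52 - 5 = 47.
Iteration 3: 47 > 10 holds -> n = 47 - 5 = 42.
Iteration 4: 42 > 10 holds -> n = 42 - 5 = 37.
Iteration 5: 37 > 10 holds -> n = 37 - 5 = 32.
Iteration 6: 32 > 10 holds -> n = 32 - 5 = 27.
Iteration 7: 27 > 10 holds -> n = 27 - 5 = 22.
Iteration 8: 22 > 10 holds -> n = 22 - 5 = 17.
Iteration 9: 17 > 10 holds -> n = 17 - 5 = 12.
Iteration 10: 12 > 10 holds -> n = 12 - 5 = 7.
Iteration 11: 7 > 10 fails; recursion stops.
SUM(n) = 57 + 52 + 47 + 42 + 37 + 32 + 27 + 22 + 17 + 12 + 7 = 352.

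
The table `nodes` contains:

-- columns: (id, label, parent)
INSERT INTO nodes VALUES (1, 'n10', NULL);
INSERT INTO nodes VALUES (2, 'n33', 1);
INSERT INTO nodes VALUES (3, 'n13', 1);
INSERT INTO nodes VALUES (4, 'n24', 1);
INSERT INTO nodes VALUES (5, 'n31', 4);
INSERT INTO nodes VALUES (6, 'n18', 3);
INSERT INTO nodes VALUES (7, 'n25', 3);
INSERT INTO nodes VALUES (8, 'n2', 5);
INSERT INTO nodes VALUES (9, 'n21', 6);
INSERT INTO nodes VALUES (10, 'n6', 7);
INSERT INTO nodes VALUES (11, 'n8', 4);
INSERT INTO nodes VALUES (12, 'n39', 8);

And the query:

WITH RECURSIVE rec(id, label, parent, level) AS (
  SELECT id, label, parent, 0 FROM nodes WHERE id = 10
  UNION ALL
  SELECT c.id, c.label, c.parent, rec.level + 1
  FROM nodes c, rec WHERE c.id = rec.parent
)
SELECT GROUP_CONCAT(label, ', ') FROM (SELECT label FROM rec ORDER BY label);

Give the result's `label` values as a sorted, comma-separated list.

n10, n13, n25, n6

Base: id=10 (n6), parent=7, level 0.
Iteration 1: join on id=7 -> n25 (id 7, parent=3, level 1).
Iteration 2: join on id=3 -> n13 (id 3, parent=1, level 2).
Iteration 3: join on id=1 -> n10 (id 1, parent=NULL, level 3).
Iteration 4: parent is NULL; no match; recursion stops.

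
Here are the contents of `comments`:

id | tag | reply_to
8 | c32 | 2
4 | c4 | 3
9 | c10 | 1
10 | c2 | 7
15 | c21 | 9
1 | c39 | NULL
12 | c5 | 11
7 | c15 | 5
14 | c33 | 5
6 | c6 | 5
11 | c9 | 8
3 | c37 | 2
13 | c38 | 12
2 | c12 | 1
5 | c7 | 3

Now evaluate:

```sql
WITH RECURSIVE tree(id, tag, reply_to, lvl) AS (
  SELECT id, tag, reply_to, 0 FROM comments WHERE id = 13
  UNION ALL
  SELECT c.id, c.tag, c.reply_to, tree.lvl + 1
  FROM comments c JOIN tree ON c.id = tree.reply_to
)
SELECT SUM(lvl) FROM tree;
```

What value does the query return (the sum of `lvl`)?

15

Base: id=13 (c38), reply_to=12, lvl 0.
Iteration 1: join on id=12 -> c5 (id 12, reply_to=11, lvl 1).
Iteration 2: join on id=11 -> c9 (id 11, reply_to=8, lvl 2).
Iteration 3: join on id=8 -> c32 (id 8, reply_to=2, lvl 3).
Iteration 4: join on id=2 -> c12 (id 2, reply_to=1, lvl 4).
Iteration 5: join on id=1 -> c39 (id 1, reply_to=NULL, lvl 5).
Iteration 6: reply_to is NULL; no match; recursion stops.
SUM(lvl) = 0 + 1 + 2 + 3 + 4 + 5 = 15.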